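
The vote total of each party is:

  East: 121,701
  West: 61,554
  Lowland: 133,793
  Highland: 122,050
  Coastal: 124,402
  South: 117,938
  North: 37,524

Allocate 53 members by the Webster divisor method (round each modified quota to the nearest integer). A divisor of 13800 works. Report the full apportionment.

East: 9, West: 4, Lowland: 10, Highland: 9, Coastal: 9, South: 9, North: 3

With modified divisor 13800: modified quotas East 8.819, West 4.460, Lowland 9.695, Highland 8.844, Coastal 9.015, South 8.546, North 2.719.
Rounding to the nearest integer: East 9, West 4, Lowland 10, Highland 9, Coastal 9, South 9, North 3 (total 53).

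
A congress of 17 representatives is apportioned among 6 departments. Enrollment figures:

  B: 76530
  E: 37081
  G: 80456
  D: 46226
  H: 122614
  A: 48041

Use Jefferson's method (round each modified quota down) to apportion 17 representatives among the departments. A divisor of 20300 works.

With modified divisor 20300: modified quotas B 3.770, E 1.827, G 3.963, D 2.277, H 6.040, A 2.367.
Rounding down: B 3, E 1, G 3, D 2, H 6, A 2 (total 17).

B 3; E 1; G 3; D 2; H 6; A 2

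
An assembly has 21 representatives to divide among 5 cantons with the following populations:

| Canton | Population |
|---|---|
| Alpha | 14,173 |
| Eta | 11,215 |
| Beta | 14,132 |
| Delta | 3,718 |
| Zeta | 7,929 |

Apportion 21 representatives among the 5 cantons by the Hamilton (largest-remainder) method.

Alpha: 6, Eta: 5, Beta: 6, Delta: 1, Zeta: 3

The standard divisor is 51167/21 ≈ 2436.524.
Standard quotas: Alpha 5.8169, Eta 4.6029, Beta 5.8001, Delta 1.5259, Zeta 3.2542.
Lower quotas: Alpha 5, Eta 4, Beta 5, Delta 1, Zeta 3 (sum 18, leaving 3 seats).
Remainders in descending order: Alpha 0.8169, Beta 0.8001, Eta 0.6029, Delta 0.5259, Zeta 0.2542.
The surplus seats go to Alpha, Beta, Eta.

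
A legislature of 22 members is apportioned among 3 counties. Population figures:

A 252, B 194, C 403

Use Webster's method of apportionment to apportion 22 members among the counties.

A 7; B 5; C 10

Standard divisor 849/22 ≈ 38.591; standard quotas: A 6.530, B 5.027, C 10.443.
Rounding to the nearest integer gives A 7, B 5, C 10 — total 22, matching the house size, so no adjustment is needed.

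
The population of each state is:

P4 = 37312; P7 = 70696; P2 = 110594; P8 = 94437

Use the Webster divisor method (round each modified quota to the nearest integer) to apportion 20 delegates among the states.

Standard divisor 313039/20 ≈ 15651.95; standard quotas: P4 2.384, P7 4.517, P2 7.066, P8 6.034.
Rounding to the nearest integer gives P4 2, P7 5, P2 7, P8 6 — total 20, matching the house size, so no adjustment is needed.

P4 2, P7 5, P2 7, P8 6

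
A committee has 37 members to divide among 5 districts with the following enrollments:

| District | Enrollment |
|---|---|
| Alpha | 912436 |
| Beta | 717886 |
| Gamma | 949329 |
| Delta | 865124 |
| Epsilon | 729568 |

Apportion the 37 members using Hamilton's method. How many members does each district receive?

Alpha: 8, Beta: 6, Gamma: 8, Delta: 8, Epsilon: 7

The standard divisor is 4174343/37 ≈ 112820.081.
Standard quotas: Alpha 8.0875, Beta 6.3631, Gamma 8.4145, Delta 7.6682, Epsilon 6.4667.
Lower quotas: Alpha 8, Beta 6, Gamma 8, Delta 7, Epsilon 6 (sum 35, leaving 2 seats).
Remainders in descending order: Delta 0.6682, Epsilon 0.4667, Gamma 0.4145, Beta 0.3631, Alpha 0.0875.
Largest remainders: Delta, Epsilon receive the extra seats.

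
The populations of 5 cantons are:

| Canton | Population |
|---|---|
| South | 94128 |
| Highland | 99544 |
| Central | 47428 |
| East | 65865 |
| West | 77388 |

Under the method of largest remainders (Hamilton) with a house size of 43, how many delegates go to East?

7

The standard divisor is 384353/43 ≈ 8938.442.
Standard quotas: South 10.5307, Highland 11.1366, Central 5.3061, East 7.3687, West 8.6579.
Lower quotas: South 10, Highland 11, Central 5, East 7, West 8 (sum 41, leaving 2 seats).
Remainders in descending order: West 0.6579, South 0.5307, East 0.3687, Central 0.3061, Highland 0.1366.
The surplus seats go to West, South.
East receives 7.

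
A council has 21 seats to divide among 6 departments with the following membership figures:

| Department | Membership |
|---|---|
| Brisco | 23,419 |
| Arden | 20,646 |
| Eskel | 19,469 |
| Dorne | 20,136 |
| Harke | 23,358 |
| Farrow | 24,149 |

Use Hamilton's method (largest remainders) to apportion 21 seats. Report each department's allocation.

Total 131177; standard divisor 131177/21 ≈ 6246.524.
Standard quotas: Brisco 3.7491, Arden 3.3052, Eskel 3.1168, Dorne 3.2236, Harke 3.7394, Farrow 3.8660.
Lower quotas: Brisco 3, Arden 3, Eskel 3, Dorne 3, Harke 3, Farrow 3 (sum 18, leaving 3 seats).
Remainders in descending order: Farrow 0.8660, Brisco 0.7491, Harke 0.7394, Arden 0.3052, Dorne 0.2236, Eskel 0.1168.
The surplus seats go to Farrow, Brisco, Harke.

Brisco 4; Arden 3; Eskel 3; Dorne 3; Harke 4; Farrow 4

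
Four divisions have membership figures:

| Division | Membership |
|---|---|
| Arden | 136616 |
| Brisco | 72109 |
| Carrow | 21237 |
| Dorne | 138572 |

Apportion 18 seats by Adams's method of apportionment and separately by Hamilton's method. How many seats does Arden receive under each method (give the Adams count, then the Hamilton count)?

Adams: Arden 6, Brisco 4, Carrow 1, Dorne 7.
Hamilton: Arden 7, Brisco 3, Carrow 1, Dorne 7.
Arden gets 6 under Adams and 7 under Hamilton.

6 and 7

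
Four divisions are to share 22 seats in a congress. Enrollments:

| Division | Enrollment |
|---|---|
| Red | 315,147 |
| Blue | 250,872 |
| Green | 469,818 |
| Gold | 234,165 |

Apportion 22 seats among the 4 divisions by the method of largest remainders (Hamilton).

Standard divisor: 1270002 ÷ 22 ≈ 57727.364.
Standard quotas: Red 5.4592, Blue 4.3458, Green 8.1386, Gold 4.0564.
Lower quotas: Red 5, Blue 4, Green 8, Gold 4 (sum 21, leaving 1 seat).
Remainders in descending order: Red 0.4592, Blue 0.3458, Green 0.1386, Gold 0.0564.
The surplus seat goes to Red.

Red 6, Blue 4, Green 8, Gold 4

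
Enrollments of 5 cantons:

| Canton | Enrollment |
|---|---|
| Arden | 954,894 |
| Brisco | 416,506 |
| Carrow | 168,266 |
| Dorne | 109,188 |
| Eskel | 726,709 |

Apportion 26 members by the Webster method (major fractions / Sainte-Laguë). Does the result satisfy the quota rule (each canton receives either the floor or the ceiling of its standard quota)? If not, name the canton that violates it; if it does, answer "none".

Standard quotas: Arden 10.451, Brisco 4.559, Carrow 1.842, Dorne 1.195, Eskel 7.954.
Webster allocation: Arden 10, Brisco 5, Carrow 2, Dorne 1, Eskel 8.
Every allocation lies between the lower and upper quota.

none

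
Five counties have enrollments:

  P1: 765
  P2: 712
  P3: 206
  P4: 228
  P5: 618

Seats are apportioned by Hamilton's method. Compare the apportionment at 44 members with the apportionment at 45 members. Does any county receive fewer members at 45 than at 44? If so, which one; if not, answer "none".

none

At 44 seats: P1 13, P2 12, P3 4, P4 4, P5 11.
At 45 seats: P1 13, P2 13, P3 4, P4 4, P5 11.
No county's allocation decreased.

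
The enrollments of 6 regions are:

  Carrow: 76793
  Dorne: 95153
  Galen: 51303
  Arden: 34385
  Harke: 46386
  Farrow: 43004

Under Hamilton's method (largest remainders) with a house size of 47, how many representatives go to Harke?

6

The standard divisor is 347024/47 ≈ 7383.489.
Standard quotas: Carrow 10.4006, Dorne 12.8873, Galen 6.9483, Arden 4.6570, Harke 6.2824, Farrow 5.8243.
Lower quotas: Carrow 10, Dorne 12, Galen 6, Arden 4, Harke 6, Farrow 5 (sum 43, leaving 4 seats).
Remainders in descending order: Galen 0.9483, Dorne 0.8873, Farrow 0.8243, Arden 0.6570, Carrow 0.4006, Harke 0.2824.
Largest remainders: Galen, Dorne, Farrow, Arden receive the extra seats.
Harke receives 6.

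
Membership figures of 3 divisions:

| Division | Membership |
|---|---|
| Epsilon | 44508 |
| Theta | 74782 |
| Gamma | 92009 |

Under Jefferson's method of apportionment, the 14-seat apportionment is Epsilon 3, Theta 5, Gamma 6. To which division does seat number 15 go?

Priority for the next seat is population ÷ (current seats + 1).
Priorities: Epsilon 11127.000, Theta 12463.667, Gamma 13144.143.
Highest priority: Gamma.

Gamma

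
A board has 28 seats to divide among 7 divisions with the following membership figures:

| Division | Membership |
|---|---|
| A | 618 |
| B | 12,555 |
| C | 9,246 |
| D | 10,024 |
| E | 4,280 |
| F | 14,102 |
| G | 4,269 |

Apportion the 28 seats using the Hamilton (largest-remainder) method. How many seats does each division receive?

The standard divisor is 55094/28 ≈ 1967.643.
Standard quotas: A 0.3141, B 6.3807, C 4.6990, D 5.0944, E 2.1752, F 7.1670, G 2.1696.
Lower quotas: A 0, B 6, C 4, D 5, E 2, F 7, G 2 (sum 26, leaving 2 seats).
Remainders in descending order: C 0.6990, B 0.3807, A 0.3141, E 0.1752, G 0.1696, F 0.1670, D 0.0944.
The surplus seats go to C, B.

A=0, B=7, C=5, D=5, E=2, F=7, G=2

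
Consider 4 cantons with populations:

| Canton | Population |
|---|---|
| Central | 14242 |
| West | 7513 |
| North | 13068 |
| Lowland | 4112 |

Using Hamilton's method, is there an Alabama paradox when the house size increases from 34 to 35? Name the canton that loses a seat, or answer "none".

At 34 seats: Central 12, West 7, North 11, Lowland 4.
At 35 seats: Central 13, West 7, North 12, Lowland 3.
Lowland drops from 4 to 3.

Lowland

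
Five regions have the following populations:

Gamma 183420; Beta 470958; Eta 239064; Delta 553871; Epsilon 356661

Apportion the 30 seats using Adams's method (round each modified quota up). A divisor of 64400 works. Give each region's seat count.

With modified divisor 64400: modified quotas Gamma 2.848, Beta 7.313, Eta 3.712, Delta 8.600, Epsilon 5.538.
Rounding up: Gamma 3, Beta 8, Eta 4, Delta 9, Epsilon 6 (total 30).

Gamma: 3; Beta: 8; Eta: 4; Delta: 9; Epsilon: 6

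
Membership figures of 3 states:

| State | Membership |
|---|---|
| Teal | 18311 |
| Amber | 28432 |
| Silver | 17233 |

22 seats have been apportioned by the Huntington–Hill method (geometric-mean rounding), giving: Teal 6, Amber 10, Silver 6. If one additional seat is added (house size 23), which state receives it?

Priority for the next seat is population ÷ (√(s·(s+1))).
Priorities: Teal 2825.449, Amber 2710.885, Silver 2659.110.
Highest priority: Teal.

Teal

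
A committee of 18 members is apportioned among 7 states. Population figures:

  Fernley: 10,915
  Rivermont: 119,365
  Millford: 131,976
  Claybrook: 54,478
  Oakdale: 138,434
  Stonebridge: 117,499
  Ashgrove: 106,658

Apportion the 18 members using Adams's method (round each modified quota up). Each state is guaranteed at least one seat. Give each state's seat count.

Standard divisor 679325/18 ≈ 37740.278; standard quotas: Fernley 0.289, Rivermont 3.163, Millford 3.497, Claybrook 1.443, Oakdale 3.668, Stonebridge 3.113, Ashgrove 2.826.
Rounding up gives 1, 4, 4, 2, 4, 4, 3 = 22 seats, so the divisor must be adjusted.
With modified divisor 49700: modified quotas Fernley 0.220, Rivermont 2.402, Millford 2.655, Claybrook 1.096, Oakdale 2.785, Stonebridge 2.364, Ashgrove 2.146.
Rounding up: Fernley 1, Rivermont 3, Millford 3, Claybrook 2, Oakdale 3, Stonebridge 3, Ashgrove 3 (total 18).

Fernley 1, Rivermont 3, Millford 3, Claybrook 2, Oakdale 3, Stonebridge 3, Ashgrove 3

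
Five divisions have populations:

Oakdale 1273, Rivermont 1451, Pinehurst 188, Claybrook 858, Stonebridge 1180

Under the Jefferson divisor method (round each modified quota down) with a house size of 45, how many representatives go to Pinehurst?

Standard divisor 4950/45 ≈ 110; standard quotas: Oakdale 11.573, Rivermont 13.191, Pinehurst 1.709, Claybrook 7.800, Stonebridge 10.727.
Rounding down gives 11, 13, 1, 7, 10 = 42 seats, so the divisor must be adjusted.
With modified divisor 105: modified quotas Oakdale 12.124, Rivermont 13.819, Pinehurst 1.790, Claybrook 8.171, Stonebridge 11.238.
Rounding down: Oakdale 12, Rivermont 13, Pinehurst 1, Claybrook 8, Stonebridge 11 (total 45).
Pinehurst receives 1.

1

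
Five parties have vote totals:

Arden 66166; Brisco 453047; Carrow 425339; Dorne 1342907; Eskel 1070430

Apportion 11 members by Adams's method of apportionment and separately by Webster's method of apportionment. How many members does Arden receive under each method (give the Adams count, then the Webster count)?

1 and 0

Adams: Arden 1, Brisco 2, Carrow 1, Dorne 4, Eskel 3.
Webster: Arden 0, Brisco 2, Carrow 1, Dorne 4, Eskel 4.
Arden gets 1 under Adams and 0 under Webster.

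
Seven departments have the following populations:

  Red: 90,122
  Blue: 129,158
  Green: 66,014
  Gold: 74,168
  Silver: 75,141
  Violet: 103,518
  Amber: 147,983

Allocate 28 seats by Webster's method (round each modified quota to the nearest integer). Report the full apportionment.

Red: 4; Blue: 5; Green: 3; Gold: 3; Silver: 3; Violet: 4; Amber: 6

Standard divisor 686104/28 ≈ 24503.714; standard quotas: Red 3.678, Blue 5.271, Green 2.694, Gold 3.027, Silver 3.067, Violet 4.225, Amber 6.039.
Rounding to the nearest integer gives Red 4, Blue 5, Green 3, Gold 3, Silver 3, Violet 4, Amber 6 — total 28, matching the house size, so no adjustment is needed.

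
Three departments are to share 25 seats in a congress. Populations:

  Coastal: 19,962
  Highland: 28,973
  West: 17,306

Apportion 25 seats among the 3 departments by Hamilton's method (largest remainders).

The standard divisor is 66241/25 ≈ 2649.64.
Standard quotas: Coastal 7.5339, Highland 10.9347, West 6.5315.
Lower quotas: Coastal 7, Highland 10, West 6 (sum 23, leaving 2 seats).
Remainders in descending order: Highland 0.9347, Coastal 0.5339, West 0.5315.
Largest remainders: Highland, Coastal receive the extra seats.

Coastal 8, Highland 11, West 6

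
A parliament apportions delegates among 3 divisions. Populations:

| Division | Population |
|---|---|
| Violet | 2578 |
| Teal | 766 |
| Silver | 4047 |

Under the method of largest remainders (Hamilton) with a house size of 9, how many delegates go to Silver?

Total 7391; standard divisor 7391/9 ≈ 821.222.
Standard quotas: Violet 3.139, Teal 0.933, Silver 4.928.
Lower quotas: Violet 3, Teal 0, Silver 4 (sum 7, leaving 2 seats).
Remainders in descending order: Teal 0.933, Silver 0.928, Violet 0.139.
Largest remainders: Teal, Silver receive the extra seats.
Silver receives 5.

5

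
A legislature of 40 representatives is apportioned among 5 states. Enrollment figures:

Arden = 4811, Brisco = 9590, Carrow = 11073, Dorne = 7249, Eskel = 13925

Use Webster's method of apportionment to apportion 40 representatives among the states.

Arden: 4, Brisco: 8, Carrow: 10, Dorne: 6, Eskel: 12

Standard divisor 46648/40 ≈ 1166.2; standard quotas: Arden 4.125, Brisco 8.223, Carrow 9.495, Dorne 6.216, Eskel 11.940.
Rounding to the nearest integer gives 4, 8, 9, 6, 12 = 39 seats, so the divisor must be adjusted.
With modified divisor 1150: modified quotas Arden 4.183, Brisco 8.339, Carrow 9.629, Dorne 6.303, Eskel 12.109.
Rounding to the nearest integer: Arden 4, Brisco 8, Carrow 10, Dorne 6, Eskel 12 (total 40).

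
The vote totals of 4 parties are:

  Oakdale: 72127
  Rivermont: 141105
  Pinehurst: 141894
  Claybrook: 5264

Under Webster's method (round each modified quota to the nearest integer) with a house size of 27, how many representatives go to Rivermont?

11

Standard divisor 360390/27 ≈ 13347.778; standard quotas: Oakdale 5.404, Rivermont 10.571, Pinehurst 10.631, Claybrook 0.394.
Rounding to the nearest integer gives Oakdale 5, Rivermont 11, Pinehurst 11, Claybrook 0 — total 27, matching the house size, so no adjustment is needed.
Rivermont receives 11.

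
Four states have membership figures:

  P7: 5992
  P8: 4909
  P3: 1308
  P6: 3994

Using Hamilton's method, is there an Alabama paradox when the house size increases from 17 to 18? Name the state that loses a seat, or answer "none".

P3

At 17 seats: P7 6, P8 5, P3 2, P6 4.
At 18 seats: P7 7, P8 6, P3 1, P6 4.
P3 drops from 2 to 1.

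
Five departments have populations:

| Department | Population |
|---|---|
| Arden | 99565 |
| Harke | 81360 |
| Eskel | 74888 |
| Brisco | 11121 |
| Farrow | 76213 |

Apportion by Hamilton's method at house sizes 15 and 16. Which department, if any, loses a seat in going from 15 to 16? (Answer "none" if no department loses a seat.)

At 15 seats: Arden 4, Harke 4, Eskel 3, Brisco 1, Farrow 3.
At 16 seats: Arden 5, Harke 4, Eskel 3, Brisco 0, Farrow 4.
Brisco drops from 1 to 0.

Brisco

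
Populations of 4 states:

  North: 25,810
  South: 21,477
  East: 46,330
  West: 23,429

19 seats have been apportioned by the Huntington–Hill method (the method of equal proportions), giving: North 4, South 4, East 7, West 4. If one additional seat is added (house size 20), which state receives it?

East

Priority for the next seat is population ÷ (√(s·(s+1))).
Priorities: North 5771.291, South 4802.403, East 6191.107, West 5238.884.
Highest priority: East.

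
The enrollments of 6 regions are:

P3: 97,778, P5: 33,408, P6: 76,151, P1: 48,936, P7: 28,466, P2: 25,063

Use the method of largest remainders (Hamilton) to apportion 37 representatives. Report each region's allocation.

P3 12, P5 4, P6 9, P1 6, P7 3, P2 3

Total 309802; standard divisor 309802/37 ≈ 8373.027.
Standard quotas: P3 11.6777, P5 3.9900, P6 9.0948, P1 5.8445, P7 3.3997, P2 2.9933.
Lower quotas: P3 11, P5 3, P6 9, P1 5, P7 3, P2 2 (sum 33, leaving 4 seats).
Remainders in descending order: P2 0.9933, P5 0.9900, P1 0.8445, P3 0.6777, P7 0.3997, P6 0.0948.
The surplus seats go to P2, P5, P1, P3.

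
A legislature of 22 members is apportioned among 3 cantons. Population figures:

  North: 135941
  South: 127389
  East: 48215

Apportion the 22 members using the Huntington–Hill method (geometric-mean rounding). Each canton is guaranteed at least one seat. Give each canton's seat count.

With divisor 14124: modified quotas North 9.625, South 9.019, East 3.414.
Geometric-mean thresholds: North √(9·10)=9.487, South √(9·10)=9.487, East √(3·4)=3.464.
Each quota rounded against its threshold gives North 10, South 9, East 3 (total 22).

North=10; South=9; East=3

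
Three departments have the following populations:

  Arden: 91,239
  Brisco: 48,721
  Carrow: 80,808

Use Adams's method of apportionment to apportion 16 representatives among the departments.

Standard divisor 220768/16 ≈ 13798; standard quotas: Arden 6.612, Brisco 3.531, Carrow 5.857.
Rounding up gives 7, 4, 6 = 17 seats, so the divisor must be adjusted.
With modified divisor 15700: modified quotas Arden 5.811, Brisco 3.103, Carrow 5.147.
Rounding up: Arden 6, Brisco 4, Carrow 6 (total 16).

Arden: 6; Brisco: 4; Carrow: 6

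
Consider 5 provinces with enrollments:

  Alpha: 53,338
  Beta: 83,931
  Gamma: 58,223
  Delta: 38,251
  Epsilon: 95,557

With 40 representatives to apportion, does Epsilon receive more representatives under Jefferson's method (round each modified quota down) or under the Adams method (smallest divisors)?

Jefferson

Jefferson: Alpha 6, Beta 10, Gamma 7, Delta 5, Epsilon 12.
Adams: Alpha 7, Beta 10, Gamma 7, Delta 5, Epsilon 11.
Epsilon gets 12 under Jefferson and 11 under Adams.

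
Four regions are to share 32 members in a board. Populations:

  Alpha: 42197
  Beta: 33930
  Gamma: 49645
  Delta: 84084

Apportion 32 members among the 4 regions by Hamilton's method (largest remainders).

Alpha=6, Beta=5, Gamma=8, Delta=13

The standard divisor is 209856/32 = 6558.
Standard quotas: Alpha 6.4344, Beta 5.1738, Gamma 7.5701, Delta 12.8216.
Lower quotas: Alpha 6, Beta 5, Gamma 7, Delta 12 (sum 30, leaving 2 seats).
Remainders in descending order: Delta 0.8216, Gamma 0.5701, Alpha 0.4344, Beta 0.1738.
Largest remainders: Delta, Gamma receive the extra seats.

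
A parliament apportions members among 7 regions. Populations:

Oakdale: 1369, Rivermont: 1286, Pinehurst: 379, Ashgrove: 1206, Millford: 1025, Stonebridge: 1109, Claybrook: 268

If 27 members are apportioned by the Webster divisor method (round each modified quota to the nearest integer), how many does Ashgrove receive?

5

Standard divisor 6642/27 ≈ 246; standard quotas: Oakdale 5.565, Rivermont 5.228, Pinehurst 1.541, Ashgrove 4.902, Millford 4.167, Stonebridge 4.508, Claybrook 1.089.
Rounding to the nearest integer gives 6, 5, 2, 5, 4, 5, 1 = 28 seats, so the divisor must be adjusted.
With modified divisor 248: modified quotas Oakdale 5.520, Rivermont 5.185, Pinehurst 1.528, Ashgrove 4.863, Millford 4.133, Stonebridge 4.472, Claybrook 1.081.
Rounding to the nearest integer: Oakdale 6, Rivermont 5, Pinehurst 2, Ashgrove 5, Millford 4, Stonebridge 4, Claybrook 1 (total 27).
Ashgrove receives 5.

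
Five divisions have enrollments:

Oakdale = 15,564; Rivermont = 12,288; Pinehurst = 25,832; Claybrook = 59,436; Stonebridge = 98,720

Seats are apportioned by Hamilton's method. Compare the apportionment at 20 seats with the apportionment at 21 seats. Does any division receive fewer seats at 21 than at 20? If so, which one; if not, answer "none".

At 20 seats: Oakdale 2, Rivermont 1, Pinehurst 2, Claybrook 6, Stonebridge 9.
At 21 seats: Oakdale 1, Rivermont 1, Pinehurst 3, Claybrook 6, Stonebridge 10.
Oakdale drops from 2 to 1.

Oakdale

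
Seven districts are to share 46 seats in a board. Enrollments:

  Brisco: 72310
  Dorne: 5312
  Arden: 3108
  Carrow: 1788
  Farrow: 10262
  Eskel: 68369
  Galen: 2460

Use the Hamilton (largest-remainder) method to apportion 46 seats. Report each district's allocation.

The standard divisor is 163609/46 ≈ 3556.717.
Standard quotas: Brisco 20.3305, Dorne 1.4935, Arden 0.8738, Carrow 0.5027, Farrow 2.8852, Eskel 19.2225, Galen 0.6916.
Lower quotas: Brisco 20, Dorne 1, Arden 0, Carrow 0, Farrow 2, Eskel 19, Galen 0 (sum 42, leaving 4 seats).
Remainders in descending order: Farrow 0.8852, Arden 0.8738, Galen 0.6916, Carrow 0.5027, Dorne 0.4935, Brisco 0.3305, Eskel 0.2225.
The surplus seats go to Farrow, Arden, Galen, Carrow.

Brisco 20, Dorne 1, Arden 1, Carrow 1, Farrow 3, Eskel 19, Galen 1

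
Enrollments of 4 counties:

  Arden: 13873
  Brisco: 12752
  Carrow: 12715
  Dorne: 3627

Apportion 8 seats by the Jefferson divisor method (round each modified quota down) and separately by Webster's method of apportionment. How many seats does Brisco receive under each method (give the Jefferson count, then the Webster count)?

3 and 2

Jefferson: Arden 3, Brisco 3, Carrow 2, Dorne 0.
Webster: Arden 3, Brisco 2, Carrow 2, Dorne 1.
Brisco gets 3 under Jefferson and 2 under Webster.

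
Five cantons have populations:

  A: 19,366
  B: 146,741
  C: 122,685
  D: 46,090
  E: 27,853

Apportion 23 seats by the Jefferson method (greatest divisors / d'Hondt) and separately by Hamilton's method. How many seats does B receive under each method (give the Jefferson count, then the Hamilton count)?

Jefferson: A 1, B 10, C 8, D 3, E 1.
Hamilton: A 1, B 9, C 8, D 3, E 2.
B gets 10 under Jefferson and 9 under Hamilton.

10 and 9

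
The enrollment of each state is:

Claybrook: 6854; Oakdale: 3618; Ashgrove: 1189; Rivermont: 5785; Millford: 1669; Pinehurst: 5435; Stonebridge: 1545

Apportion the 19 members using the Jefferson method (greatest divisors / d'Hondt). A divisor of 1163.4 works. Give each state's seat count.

Claybrook 5, Oakdale 3, Ashgrove 1, Rivermont 4, Millford 1, Pinehurst 4, Stonebridge 1

With modified divisor 1163.4: modified quotas Claybrook 5.891, Oakdale 3.110, Ashgrove 1.022, Rivermont 4.972, Millford 1.435, Pinehurst 4.672, Stonebridge 1.328.
Rounding down: Claybrook 5, Oakdale 3, Ashgrove 1, Rivermont 4, Millford 1, Pinehurst 4, Stonebridge 1 (total 19).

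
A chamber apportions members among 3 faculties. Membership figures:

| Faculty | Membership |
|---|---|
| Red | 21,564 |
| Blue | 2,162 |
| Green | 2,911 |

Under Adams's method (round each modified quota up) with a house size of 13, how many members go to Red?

Standard divisor 26637/13 ≈ 2049; standard quotas: Red 10.524, Blue 1.055, Green 1.421.
Rounding up gives 11, 2, 2 = 15 seats, so the divisor must be adjusted.
With modified divisor 2300: modified quotas Red 9.376, Blue 0.940, Green 1.266.
Rounding up: Red 10, Blue 1, Green 2 (total 13).
Red receives 10.

10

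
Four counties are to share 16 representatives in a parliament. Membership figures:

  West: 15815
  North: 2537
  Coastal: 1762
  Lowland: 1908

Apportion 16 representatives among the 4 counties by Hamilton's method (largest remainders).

West=12; North=2; Coastal=1; Lowland=1

The standard divisor is 22022/16 ≈ 1376.375.
Standard quotas: West 11.4903, North 1.8432, Coastal 1.2802, Lowland 1.3863.
Lower quotas: West 11, North 1, Coastal 1, Lowland 1 (sum 14, leaving 2 seats).
Remainders in descending order: North 0.8432, West 0.4903, Lowland 0.3863, Coastal 0.2802.
The surplus seats go to North, West.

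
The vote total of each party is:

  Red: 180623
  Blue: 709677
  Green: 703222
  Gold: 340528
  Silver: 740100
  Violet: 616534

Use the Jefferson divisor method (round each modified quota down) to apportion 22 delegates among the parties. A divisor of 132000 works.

Red: 1, Blue: 5, Green: 5, Gold: 2, Silver: 5, Violet: 4

With modified divisor 132000: modified quotas Red 1.368, Blue 5.376, Green 5.327, Gold 2.580, Silver 5.607, Violet 4.671.
Rounding down: Red 1, Blue 5, Green 5, Gold 2, Silver 5, Violet 4 (total 22).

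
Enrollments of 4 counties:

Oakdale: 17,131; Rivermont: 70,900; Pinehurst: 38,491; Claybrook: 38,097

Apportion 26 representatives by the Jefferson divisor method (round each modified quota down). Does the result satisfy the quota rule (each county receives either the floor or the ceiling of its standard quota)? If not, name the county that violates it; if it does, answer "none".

none

Standard quotas: Oakdale 2.706, Rivermont 11.198, Pinehurst 6.079, Claybrook 6.017.
Jefferson allocation: Oakdale 2, Rivermont 12, Pinehurst 6, Claybrook 6.
Every allocation lies between the lower and upper quota.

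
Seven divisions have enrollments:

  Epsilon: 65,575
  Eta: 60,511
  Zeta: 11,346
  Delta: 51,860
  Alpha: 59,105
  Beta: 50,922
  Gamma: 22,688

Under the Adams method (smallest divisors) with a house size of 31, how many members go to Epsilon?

Standard divisor 322007/31 ≈ 10387.323; standard quotas: Epsilon 6.313, Eta 5.825, Zeta 1.092, Delta 4.993, Alpha 5.690, Beta 4.902, Gamma 2.184.
Rounding up gives 7, 6, 2, 5, 6, 5, 3 = 34 seats, so the divisor must be adjusted.
With modified divisor 11600: modified quotas Epsilon 5.653, Eta 5.216, Zeta 0.978, Delta 4.471, Alpha 5.095, Beta 4.390, Gamma 1.956.
Rounding up: Epsilon 6, Eta 6, Zeta 1, Delta 5, Alpha 6, Beta 5, Gamma 2 (total 31).
Epsilon receives 6.

6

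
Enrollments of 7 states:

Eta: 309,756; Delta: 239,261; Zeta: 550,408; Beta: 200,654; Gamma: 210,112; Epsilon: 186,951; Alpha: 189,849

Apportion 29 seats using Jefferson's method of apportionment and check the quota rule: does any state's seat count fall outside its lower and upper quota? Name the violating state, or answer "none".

Standard quotas: Eta 4.760, Delta 3.677, Zeta 8.459, Beta 3.084, Gamma 3.229, Epsilon 2.873, Alpha 2.918.
Jefferson allocation: Eta 5, Delta 3, Zeta 9, Beta 3, Gamma 3, Epsilon 3, Alpha 3.
Every allocation lies between the lower and upper quota.

none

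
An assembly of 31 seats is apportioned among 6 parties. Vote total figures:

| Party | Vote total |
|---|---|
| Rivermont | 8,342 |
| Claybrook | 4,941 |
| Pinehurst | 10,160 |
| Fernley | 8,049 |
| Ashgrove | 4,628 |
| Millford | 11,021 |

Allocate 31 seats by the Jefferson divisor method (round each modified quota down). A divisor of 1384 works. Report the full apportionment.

With modified divisor 1384: modified quotas Rivermont 6.027, Claybrook 3.570, Pinehurst 7.341, Fernley 5.816, Ashgrove 3.344, Millford 7.963.
Rounding down: Rivermont 6, Claybrook 3, Pinehurst 7, Fernley 5, Ashgrove 3, Millford 7 (total 31).

Rivermont=6, Claybrook=3, Pinehurst=7, Fernley=5, Ashgrove=3, Millford=7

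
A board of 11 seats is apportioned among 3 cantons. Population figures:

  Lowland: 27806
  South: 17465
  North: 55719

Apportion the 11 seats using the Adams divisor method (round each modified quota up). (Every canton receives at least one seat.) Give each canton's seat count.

Lowland 3, South 2, North 6

Standard divisor 100990/11 ≈ 9180.909; standard quotas: Lowland 3.029, South 1.902, North 6.069.
Rounding up gives 4, 2, 7 = 13 seats, so the divisor must be adjusted.
With modified divisor 10200: modified quotas Lowland 2.726, South 1.712, North 5.463.
Rounding up: Lowland 3, South 2, North 6 (total 11).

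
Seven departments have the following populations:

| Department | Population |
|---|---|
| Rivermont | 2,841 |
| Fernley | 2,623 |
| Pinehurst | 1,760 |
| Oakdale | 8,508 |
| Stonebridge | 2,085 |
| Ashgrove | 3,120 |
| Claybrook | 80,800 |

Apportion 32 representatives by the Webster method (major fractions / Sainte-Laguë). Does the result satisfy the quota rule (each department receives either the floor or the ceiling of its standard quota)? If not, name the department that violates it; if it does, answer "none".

Standard quotas: Rivermont 0.894, Fernley 0.825, Pinehurst 0.554, Oakdale 2.676, Stonebridge 0.656, Ashgrove 0.981, Claybrook 25.415.
Webster allocation: Rivermont 1, Fernley 1, Pinehurst 1, Oakdale 3, Stonebridge 1, Ashgrove 1, Claybrook 24.
Claybrook has quota 25.415 (lower 25, upper 26) but receives 24 — outside the quota interval.

Claybrook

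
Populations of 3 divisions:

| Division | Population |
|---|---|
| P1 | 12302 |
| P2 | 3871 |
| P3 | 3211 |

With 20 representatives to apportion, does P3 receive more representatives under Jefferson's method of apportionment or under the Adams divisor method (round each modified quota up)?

Jefferson: P1 13, P2 4, P3 3.
Adams: P1 12, P2 4, P3 4.
P3 gets 3 under Jefferson and 4 under Adams.

Adams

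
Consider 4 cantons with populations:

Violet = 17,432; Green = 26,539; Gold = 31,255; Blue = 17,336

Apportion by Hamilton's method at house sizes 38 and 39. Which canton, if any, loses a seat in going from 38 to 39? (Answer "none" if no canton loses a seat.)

none

At 38 seats: Violet 7, Green 11, Gold 13, Blue 7.
At 39 seats: Violet 8, Green 11, Gold 13, Blue 7.
No canton's allocation decreased.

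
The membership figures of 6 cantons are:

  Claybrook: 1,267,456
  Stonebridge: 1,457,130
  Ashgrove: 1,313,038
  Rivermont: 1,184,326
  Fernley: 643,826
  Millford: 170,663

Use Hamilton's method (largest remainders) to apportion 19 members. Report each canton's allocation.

Standard divisor: 6036439 ÷ 19 ≈ 317707.316.
Standard quotas: Claybrook 3.9894, Stonebridge 4.5864, Ashgrove 4.1329, Rivermont 3.7277, Fernley 2.0265, Millford 0.5372.
Lower quotas: Claybrook 3, Stonebridge 4, Ashgrove 4, Rivermont 3, Fernley 2, Millford 0 (sum 16, leaving 3 seats).
Remainders in descending order: Claybrook 0.9894, Rivermont 0.7277, Stonebridge 0.5864, Millford 0.5372, Ashgrove 0.1329, Fernley 0.0265.
The surplus seats go to Claybrook, Rivermont, Stonebridge.

Claybrook=4, Stonebridge=5, Ashgrove=4, Rivermont=4, Fernley=2, Millford=0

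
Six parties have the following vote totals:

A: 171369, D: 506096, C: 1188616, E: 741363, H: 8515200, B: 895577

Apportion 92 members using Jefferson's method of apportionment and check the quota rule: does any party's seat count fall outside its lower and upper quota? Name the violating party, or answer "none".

Standard quotas: A 1.312, D 3.874, C 9.099, E 5.675, H 65.184, B 6.856.
Jefferson allocation: A 1, D 3, C 9, E 5, H 67, B 7.
H has quota 65.184 (lower 65, upper 66) but receives 67 — outside the quota interval.

H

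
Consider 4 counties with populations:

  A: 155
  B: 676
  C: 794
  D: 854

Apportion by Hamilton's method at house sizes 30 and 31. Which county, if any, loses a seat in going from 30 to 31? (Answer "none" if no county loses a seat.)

At 30 seats: A 2, B 8, C 10, D 10.
At 31 seats: A 2, B 8, C 10, D 11.
No county's allocation decreased.

none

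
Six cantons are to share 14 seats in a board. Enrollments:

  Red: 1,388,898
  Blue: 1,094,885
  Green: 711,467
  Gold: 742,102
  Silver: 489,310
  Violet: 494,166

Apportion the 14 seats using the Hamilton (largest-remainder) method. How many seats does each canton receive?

Standard divisor: 4920828 ÷ 14 ≈ 351487.714.
Standard quotas: Red 3.9515, Blue 3.1150, Green 2.0242, Gold 2.1113, Silver 1.3921, Violet 1.4059.
Lower quotas: Red 3, Blue 3, Green 2, Gold 2, Silver 1, Violet 1 (sum 12, leaving 2 seats).
Remainders in descending order: Red 0.9515, Violet 0.4059, Silver 0.3921, Blue 0.1150, Gold 0.1113, Green 0.0242.
The surplus seats go to Red, Violet.

Red 4, Blue 3, Green 2, Gold 2, Silver 1, Violet 2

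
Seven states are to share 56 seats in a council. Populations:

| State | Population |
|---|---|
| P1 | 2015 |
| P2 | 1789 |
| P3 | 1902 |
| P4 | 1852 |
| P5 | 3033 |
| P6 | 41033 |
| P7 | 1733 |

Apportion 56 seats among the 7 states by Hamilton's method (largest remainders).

P1=2, P2=2, P3=2, P4=2, P5=3, P6=43, P7=2

The standard divisor is 53357/56 ≈ 952.804.
Standard quotas: P1 2.1148, P2 1.8776, P3 1.9962, P4 1.9437, P5 3.1832, P6 43.0655, P7 1.8188.
Lower quotas: P1 2, P2 1, P3 1, P4 1, P5 3, P6 43, P7 1 (sum 52, leaving 4 seats).
Remainders in descending order: P3 0.9962, P4 0.9437, P2 0.8776, P7 0.8188, P5 0.1832, P1 0.1148, P6 0.0655.
The surplus seats go to P3, P4, P2, P7.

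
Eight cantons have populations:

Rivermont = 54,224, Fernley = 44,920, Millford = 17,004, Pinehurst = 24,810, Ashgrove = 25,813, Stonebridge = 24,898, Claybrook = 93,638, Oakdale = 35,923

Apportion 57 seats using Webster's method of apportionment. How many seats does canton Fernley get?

8

Standard divisor 321230/57 ≈ 5635.614; standard quotas: Rivermont 9.622, Fernley 7.971, Millford 3.017, Pinehurst 4.402, Ashgrove 4.580, Stonebridge 4.418, Claybrook 16.615, Oakdale 6.374.
Rounding to the nearest integer gives Rivermont 10, Fernley 8, Millford 3, Pinehurst 4, Ashgrove 5, Stonebridge 4, Claybrook 17, Oakdale 6 — total 57, matching the house size, so no adjustment is needed.
Fernley receives 8.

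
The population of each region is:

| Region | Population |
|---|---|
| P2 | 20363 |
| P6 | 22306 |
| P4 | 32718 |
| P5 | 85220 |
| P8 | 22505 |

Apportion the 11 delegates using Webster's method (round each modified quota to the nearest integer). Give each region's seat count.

P2 1; P6 1; P4 2; P5 6; P8 1

Standard divisor 183112/11 ≈ 16646.545; standard quotas: P2 1.223, P6 1.340, P4 1.965, P5 5.119, P8 1.352.
Rounding to the nearest integer gives 1, 1, 2, 5, 1 = 10 seats, so the divisor must be adjusted.
With modified divisor 15250: modified quotas P2 1.335, P6 1.463, P4 2.145, P5 5.588, P8 1.476.
Rounding to the nearest integer: P2 1, P6 1, P4 2, P5 6, P8 1 (total 11).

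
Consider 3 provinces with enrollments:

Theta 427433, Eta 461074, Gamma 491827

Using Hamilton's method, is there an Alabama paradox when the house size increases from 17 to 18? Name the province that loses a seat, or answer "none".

none

At 17 seats: Theta 5, Eta 6, Gamma 6.
At 18 seats: Theta 6, Eta 6, Gamma 6.
No province's allocation decreased.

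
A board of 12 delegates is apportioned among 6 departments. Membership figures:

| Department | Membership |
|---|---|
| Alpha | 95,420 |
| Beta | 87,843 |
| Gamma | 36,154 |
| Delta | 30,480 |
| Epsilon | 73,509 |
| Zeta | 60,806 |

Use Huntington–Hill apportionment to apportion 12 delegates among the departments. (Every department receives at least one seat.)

With divisor 32936: modified quotas Alpha 2.897, Beta 2.667, Gamma 1.098, Delta 0.925, Epsilon 2.232, Zeta 1.846.
Geometric-mean thresholds: Alpha √(2·3)=2.449, Beta √(2·3)=2.449, Gamma √(1·2)=1.414, Delta (min 1), Epsilon √(2·3)=2.449, Zeta √(1·2)=1.414.
Each quota rounded against its threshold gives Alpha 3, Beta 3, Gamma 1, Delta 1, Epsilon 2, Zeta 2 (total 12).

Alpha 3, Beta 3, Gamma 1, Delta 1, Epsilon 2, Zeta 2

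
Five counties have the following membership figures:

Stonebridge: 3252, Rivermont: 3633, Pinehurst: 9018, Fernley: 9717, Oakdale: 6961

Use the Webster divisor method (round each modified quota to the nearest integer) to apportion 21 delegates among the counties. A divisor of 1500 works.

Stonebridge=2; Rivermont=2; Pinehurst=6; Fernley=6; Oakdale=5

With modified divisor 1500: modified quotas Stonebridge 2.168, Rivermont 2.422, Pinehurst 6.012, Fernley 6.478, Oakdale 4.641.
Rounding to the nearest integer: Stonebridge 2, Rivermont 2, Pinehurst 6, Fernley 6, Oakdale 5 (total 21).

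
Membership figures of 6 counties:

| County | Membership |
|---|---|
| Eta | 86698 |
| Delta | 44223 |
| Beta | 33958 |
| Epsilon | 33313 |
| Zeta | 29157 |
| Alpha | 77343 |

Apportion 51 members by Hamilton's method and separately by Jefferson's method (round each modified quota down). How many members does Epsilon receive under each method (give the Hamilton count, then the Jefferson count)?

Hamilton: Eta 14, Delta 7, Beta 6, Epsilon 6, Zeta 5, Alpha 13.
Jefferson: Eta 15, Delta 7, Beta 6, Epsilon 5, Zeta 5, Alpha 13.
Epsilon gets 6 under Hamilton and 5 under Jefferson.

6 and 5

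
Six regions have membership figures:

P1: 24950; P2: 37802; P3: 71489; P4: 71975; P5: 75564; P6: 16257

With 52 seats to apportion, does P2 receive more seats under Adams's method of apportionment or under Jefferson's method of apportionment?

Adams: P1 5, P2 7, P3 12, P4 12, P5 13, P6 3.
Jefferson: P1 4, P2 6, P3 13, P4 13, P5 13, P6 3.
P2 gets 7 under Adams and 6 under Jefferson.

Adams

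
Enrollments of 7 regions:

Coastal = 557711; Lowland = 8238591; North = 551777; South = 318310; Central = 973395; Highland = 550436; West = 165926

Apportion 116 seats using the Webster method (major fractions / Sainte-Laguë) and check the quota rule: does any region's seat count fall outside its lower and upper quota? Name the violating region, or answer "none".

Standard quotas: Coastal 5.697, Lowland 84.155, North 5.636, South 3.251, Central 9.943, Highland 5.623, West 1.695.
Webster allocation: Coastal 6, Lowland 83, North 6, South 3, Central 10, Highland 6, West 2.
Lowland has quota 84.155 (lower 84, upper 85) but receives 83 — outside the quota interval.

Lowland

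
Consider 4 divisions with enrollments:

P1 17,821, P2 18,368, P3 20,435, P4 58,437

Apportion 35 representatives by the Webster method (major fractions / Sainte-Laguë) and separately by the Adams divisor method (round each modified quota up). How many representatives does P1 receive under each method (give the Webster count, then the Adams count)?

Webster: P1 5, P2 6, P3 6, P4 18.
Adams: P1 6, P2 6, P3 6, P4 17.
P1 gets 5 under Webster and 6 under Adams.

5 and 6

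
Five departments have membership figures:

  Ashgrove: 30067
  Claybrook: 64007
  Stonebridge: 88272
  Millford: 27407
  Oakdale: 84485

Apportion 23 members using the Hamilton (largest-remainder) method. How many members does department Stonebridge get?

Total 294238; standard divisor 294238/23 ≈ 12792.957.
Standard quotas: Ashgrove 2.3503, Claybrook 5.0033, Stonebridge 6.9000, Millford 2.1424, Oakdale 6.6040.
Lower quotas: Ashgrove 2, Claybrook 5, Stonebridge 6, Millford 2, Oakdale 6 (sum 21, leaving 2 seats).
Remainders in descending order: Stonebridge 0.9000, Oakdale 0.6040, Ashgrove 0.3503, Millford 0.1424, Claybrook 0.0033.
Largest remainders: Stonebridge, Oakdale receive the extra seats.
Stonebridge receives 7.

7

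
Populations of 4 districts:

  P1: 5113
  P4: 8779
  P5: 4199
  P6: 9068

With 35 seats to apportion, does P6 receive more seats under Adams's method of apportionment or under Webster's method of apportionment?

Webster

Adams: P1 7, P4 11, P5 6, P6 11.
Webster: P1 7, P4 11, P5 5, P6 12.
P6 gets 11 under Adams and 12 under Webster.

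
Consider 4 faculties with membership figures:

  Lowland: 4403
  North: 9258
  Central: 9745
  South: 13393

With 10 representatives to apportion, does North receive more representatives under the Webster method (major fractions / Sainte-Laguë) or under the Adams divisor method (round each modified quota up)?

Adams

Webster: Lowland 1, North 2, Central 3, South 4.
Adams: Lowland 1, North 3, Central 3, South 3.
North gets 2 under Webster and 3 under Adams.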